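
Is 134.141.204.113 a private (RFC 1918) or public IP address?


RFC 1918 private ranges:
  10.0.0.0/8 (10.0.0.0 - 10.255.255.255)
  172.16.0.0/12 (172.16.0.0 - 172.31.255.255)
  192.168.0.0/16 (192.168.0.0 - 192.168.255.255)
Public (not in any RFC 1918 range)


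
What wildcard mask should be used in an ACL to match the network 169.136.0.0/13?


Subnet mask: 255.248.0.0
Wildcard = 255.255.255.255 - subnet mask
255 - 255 = 0
255 - 248 = 7
255 - 0 = 255
255 - 0 = 255
Wildcard: 0.7.255.255


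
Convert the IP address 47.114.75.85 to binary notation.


47 = 00101111
114 = 01110010
75 = 01001011
85 = 01010101
Binary: 00101111.01110010.01001011.01010101


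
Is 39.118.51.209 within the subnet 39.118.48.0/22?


Subnet network: 39.118.48.0
Test IP AND mask: 39.118.48.0
Yes, 39.118.51.209 is in 39.118.48.0/22


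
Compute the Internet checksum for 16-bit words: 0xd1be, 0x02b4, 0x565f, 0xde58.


Sum all words (with carry folding):
+ 0xd1be = 0xd1be
+ 0x02b4 = 0xd472
+ 0x565f = 0x2ad2
+ 0xde58 = 0x092b
One's complement: ~0x092b
Checksum = 0xf6d4


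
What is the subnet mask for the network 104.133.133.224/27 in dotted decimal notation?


/27 means 27 network bits, 5 host bits
Binary: 11111111111111111111111111100000
Mask: 255.255.255.224


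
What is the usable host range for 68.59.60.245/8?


Network: 68.0.0.0
Broadcast: 68.255.255.255
First usable = network + 1
Last usable = broadcast - 1
Range: 68.0.0.1 to 68.255.255.254


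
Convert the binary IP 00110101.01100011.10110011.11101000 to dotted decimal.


00110101 = 53
01100011 = 99
10110011 = 179
11101000 = 232
IP: 53.99.179.232


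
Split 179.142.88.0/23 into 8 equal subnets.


New prefix = 23 + 3 = 26
Each subnet has 64 addresses
  179.142.88.0/26
  179.142.88.64/26
  179.142.88.128/26
  179.142.88.192/26
  179.142.89.0/26
  179.142.89.64/26
  179.142.89.128/26
  179.142.89.192/26
Subnets: 179.142.88.0/26, 179.142.88.64/26, 179.142.88.128/26, 179.142.88.192/26, 179.142.89.0/26, 179.142.89.64/26, 179.142.89.128/26, 179.142.89.192/26


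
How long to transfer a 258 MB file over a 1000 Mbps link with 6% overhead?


Effective throughput = 1000 * (1 - 6/100) = 940 Mbps
File size in Mb = 258 * 8 = 2064 Mb
Time = 2064 / 940
Time = 2.1957 seconds


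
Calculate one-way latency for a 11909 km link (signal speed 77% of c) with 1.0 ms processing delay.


Speed = 0.77 * 3e5 km/s = 231000 km/s
Propagation delay = 11909 / 231000 = 0.0516 s = 51.5541 ms
Processing delay = 1.0 ms
Total one-way latency = 52.5541 ms


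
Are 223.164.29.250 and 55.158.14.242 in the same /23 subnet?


Mask: 255.255.254.0
223.164.29.250 AND mask = 223.164.28.0
55.158.14.242 AND mask = 55.158.14.0
No, different subnets (223.164.28.0 vs 55.158.14.0)


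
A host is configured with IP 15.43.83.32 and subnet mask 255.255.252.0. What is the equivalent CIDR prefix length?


Binary: 11111111.11111111.11111100.00000000
Count leading 1s
Prefix: /22


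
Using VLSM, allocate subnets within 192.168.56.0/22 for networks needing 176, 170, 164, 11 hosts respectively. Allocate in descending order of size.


176 hosts -> /24 (254 usable): 192.168.56.0/24
170 hosts -> /24 (254 usable): 192.168.57.0/24
164 hosts -> /24 (254 usable): 192.168.58.0/24
11 hosts -> /28 (14 usable): 192.168.59.0/28
Allocation: 192.168.56.0/24 (176 hosts, 254 usable); 192.168.57.0/24 (170 hosts, 254 usable); 192.168.58.0/24 (164 hosts, 254 usable); 192.168.59.0/28 (11 hosts, 14 usable)


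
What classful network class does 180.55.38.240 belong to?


First octet: 180
Binary: 10110100
10xxxxxx -> Class B (128-191)
Class B, default mask 255.255.0.0 (/16)


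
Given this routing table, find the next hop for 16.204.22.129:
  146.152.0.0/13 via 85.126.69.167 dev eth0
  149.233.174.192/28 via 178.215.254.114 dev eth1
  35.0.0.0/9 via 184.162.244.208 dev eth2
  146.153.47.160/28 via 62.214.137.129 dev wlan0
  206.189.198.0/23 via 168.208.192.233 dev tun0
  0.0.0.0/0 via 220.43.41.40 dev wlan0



Longest prefix match for 16.204.22.129:
  /13 146.152.0.0: no
  /28 149.233.174.192: no
  /9 35.0.0.0: no
  /28 146.153.47.160: no
  /23 206.189.198.0: no
  /0 0.0.0.0: MATCH
Selected: next-hop 220.43.41.40 via wlan0 (matched /0)


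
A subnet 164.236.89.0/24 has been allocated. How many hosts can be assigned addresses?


Host bits = 32 - 24 = 8
Total addresses = 2^8 = 256
Usable = total - 2 (network and broadcast)
Usable hosts: 254


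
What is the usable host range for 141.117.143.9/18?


Network: 141.117.128.0
Broadcast: 141.117.191.255
First usable = network + 1
Last usable = broadcast - 1
Range: 141.117.128.1 to 141.117.191.254


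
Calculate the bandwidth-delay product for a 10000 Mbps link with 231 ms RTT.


BDP = bandwidth * RTT
= 10000 Mbps * 231 ms
= 10000 * 1e6 * 231 / 1000 bits
= 2310000000 bits
= 288750000 bytes
= 281982.4219 KB
BDP = 2310000000 bits (288750000 bytes)


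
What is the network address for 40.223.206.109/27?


IP:   00101000.11011111.11001110.01101101
Mask: 11111111.11111111.11111111.11100000
AND operation:
Net:  00101000.11011111.11001110.01100000
Network: 40.223.206.96/27


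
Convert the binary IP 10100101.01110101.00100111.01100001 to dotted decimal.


10100101 = 165
01110101 = 117
00100111 = 39
01100001 = 97
IP: 165.117.39.97


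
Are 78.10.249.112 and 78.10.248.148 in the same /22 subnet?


Mask: 255.255.252.0
78.10.249.112 AND mask = 78.10.248.0
78.10.248.148 AND mask = 78.10.248.0
Yes, same subnet (78.10.248.0)


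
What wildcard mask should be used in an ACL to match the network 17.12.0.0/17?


Subnet mask: 255.255.128.0
Wildcard = 255.255.255.255 - subnet mask
255 - 255 = 0
255 - 255 = 0
255 - 128 = 127
255 - 0 = 255
Wildcard: 0.0.127.255


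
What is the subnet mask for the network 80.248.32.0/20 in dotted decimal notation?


/20 means 20 network bits, 12 host bits
Binary: 11111111111111111111000000000000
Mask: 255.255.240.0


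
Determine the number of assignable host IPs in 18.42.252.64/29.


Host bits = 32 - 29 = 3
Total addresses = 2^3 = 8
Usable = total - 2 (network and broadcast)
Usable hosts: 6


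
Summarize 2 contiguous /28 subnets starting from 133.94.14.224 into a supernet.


Original prefix: /28
Number of subnets: 2 = 2^1
New prefix = 28 - 1 = 27
Supernet: 133.94.14.224/27


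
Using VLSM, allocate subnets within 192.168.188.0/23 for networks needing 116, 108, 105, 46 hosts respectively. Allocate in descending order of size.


116 hosts -> /25 (126 usable): 192.168.188.0/25
108 hosts -> /25 (126 usable): 192.168.188.128/25
105 hosts -> /25 (126 usable): 192.168.189.0/25
46 hosts -> /26 (62 usable): 192.168.189.128/26
Allocation: 192.168.188.0/25 (116 hosts, 126 usable); 192.168.188.128/25 (108 hosts, 126 usable); 192.168.189.0/25 (105 hosts, 126 usable); 192.168.189.128/26 (46 hosts, 62 usable)


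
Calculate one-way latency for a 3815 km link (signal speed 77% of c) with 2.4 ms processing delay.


Speed = 0.77 * 3e5 km/s = 231000 km/s
Propagation delay = 3815 / 231000 = 0.0165 s = 16.5152 ms
Processing delay = 2.4 ms
Total one-way latency = 18.9152 ms


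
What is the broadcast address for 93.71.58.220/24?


Network: 93.71.58.0/24
Host bits = 8
Set all host bits to 1:
Broadcast: 93.71.58.255


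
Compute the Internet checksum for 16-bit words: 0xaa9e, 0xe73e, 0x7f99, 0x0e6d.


Sum all words (with carry folding):
+ 0xaa9e = 0xaa9e
+ 0xe73e = 0x91dd
+ 0x7f99 = 0x1177
+ 0x0e6d = 0x1fe4
One's complement: ~0x1fe4
Checksum = 0xe01b


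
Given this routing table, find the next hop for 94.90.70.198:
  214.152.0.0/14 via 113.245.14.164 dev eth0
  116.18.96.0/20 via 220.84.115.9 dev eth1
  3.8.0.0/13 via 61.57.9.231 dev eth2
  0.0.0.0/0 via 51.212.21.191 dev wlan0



Longest prefix match for 94.90.70.198:
  /14 214.152.0.0: no
  /20 116.18.96.0: no
  /13 3.8.0.0: no
  /0 0.0.0.0: MATCH
Selected: next-hop 51.212.21.191 via wlan0 (matched /0)


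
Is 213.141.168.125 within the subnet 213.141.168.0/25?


Subnet network: 213.141.168.0
Test IP AND mask: 213.141.168.0
Yes, 213.141.168.125 is in 213.141.168.0/25


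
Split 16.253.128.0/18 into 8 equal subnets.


New prefix = 18 + 3 = 21
Each subnet has 2048 addresses
  16.253.128.0/21
  16.253.136.0/21
  16.253.144.0/21
  16.253.152.0/21
  16.253.160.0/21
  16.253.168.0/21
  16.253.176.0/21
  16.253.184.0/21
Subnets: 16.253.128.0/21, 16.253.136.0/21, 16.253.144.0/21, 16.253.152.0/21, 16.253.160.0/21, 16.253.168.0/21, 16.253.176.0/21, 16.253.184.0/21


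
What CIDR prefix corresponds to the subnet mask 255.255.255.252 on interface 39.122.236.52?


Binary: 11111111.11111111.11111111.11111100
Count leading 1s
Prefix: /30


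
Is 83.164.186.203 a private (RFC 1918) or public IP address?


RFC 1918 private ranges:
  10.0.0.0/8 (10.0.0.0 - 10.255.255.255)
  172.16.0.0/12 (172.16.0.0 - 172.31.255.255)
  192.168.0.0/16 (192.168.0.0 - 192.168.255.255)
Public (not in any RFC 1918 range)


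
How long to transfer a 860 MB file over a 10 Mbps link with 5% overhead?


Effective throughput = 10 * (1 - 5/100) = 9.5 Mbps
File size in Mb = 860 * 8 = 6880 Mb
Time = 6880 / 9.5
Time = 724.2105 seconds


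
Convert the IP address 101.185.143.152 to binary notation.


101 = 01100101
185 = 10111001
143 = 10001111
152 = 10011000
Binary: 01100101.10111001.10001111.10011000


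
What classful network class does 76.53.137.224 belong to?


First octet: 76
Binary: 01001100
0xxxxxxx -> Class A (1-126)
Class A, default mask 255.0.0.0 (/8)


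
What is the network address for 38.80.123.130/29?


IP:   00100110.01010000.01111011.10000010
Mask: 11111111.11111111.11111111.11111000
AND operation:
Net:  00100110.01010000.01111011.10000000
Network: 38.80.123.128/29


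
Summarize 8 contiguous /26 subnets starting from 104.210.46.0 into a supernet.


Original prefix: /26
Number of subnets: 8 = 2^3
New prefix = 26 - 3 = 23
Supernet: 104.210.46.0/23


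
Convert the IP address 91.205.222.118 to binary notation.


91 = 01011011
205 = 11001101
222 = 11011110
118 = 01110110
Binary: 01011011.11001101.11011110.01110110


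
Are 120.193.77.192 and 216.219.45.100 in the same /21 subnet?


Mask: 255.255.248.0
120.193.77.192 AND mask = 120.193.72.0
216.219.45.100 AND mask = 216.219.40.0
No, different subnets (120.193.72.0 vs 216.219.40.0)


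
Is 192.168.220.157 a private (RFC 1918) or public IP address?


RFC 1918 private ranges:
  10.0.0.0/8 (10.0.0.0 - 10.255.255.255)
  172.16.0.0/12 (172.16.0.0 - 172.31.255.255)
  192.168.0.0/16 (192.168.0.0 - 192.168.255.255)
Private (in 192.168.0.0/16)


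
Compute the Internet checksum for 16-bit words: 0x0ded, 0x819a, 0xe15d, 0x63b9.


Sum all words (with carry folding):
+ 0x0ded = 0x0ded
+ 0x819a = 0x8f87
+ 0xe15d = 0x70e5
+ 0x63b9 = 0xd49e
One's complement: ~0xd49e
Checksum = 0x2b61


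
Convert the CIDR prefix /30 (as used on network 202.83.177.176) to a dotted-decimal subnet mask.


/30 means 30 network bits, 2 host bits
Binary: 11111111111111111111111111111100
Mask: 255.255.255.252


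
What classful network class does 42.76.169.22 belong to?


First octet: 42
Binary: 00101010
0xxxxxxx -> Class A (1-126)
Class A, default mask 255.0.0.0 (/8)


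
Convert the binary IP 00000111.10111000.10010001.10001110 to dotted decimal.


00000111 = 7
10111000 = 184
10010001 = 145
10001110 = 142
IP: 7.184.145.142


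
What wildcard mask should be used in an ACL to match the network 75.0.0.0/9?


Subnet mask: 255.128.0.0
Wildcard = 255.255.255.255 - subnet mask
255 - 255 = 0
255 - 128 = 127
255 - 0 = 255
255 - 0 = 255
Wildcard: 0.127.255.255


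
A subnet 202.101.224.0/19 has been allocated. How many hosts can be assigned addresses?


Host bits = 32 - 19 = 13
Total addresses = 2^13 = 8192
Usable = total - 2 (network and broadcast)
Usable hosts: 8190


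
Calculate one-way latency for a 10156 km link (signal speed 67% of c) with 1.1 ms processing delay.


Speed = 0.67 * 3e5 km/s = 201000 km/s
Propagation delay = 10156 / 201000 = 0.0505 s = 50.5274 ms
Processing delay = 1.1 ms
Total one-way latency = 51.6274 ms


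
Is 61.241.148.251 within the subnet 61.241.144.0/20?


Subnet network: 61.241.144.0
Test IP AND mask: 61.241.144.0
Yes, 61.241.148.251 is in 61.241.144.0/20


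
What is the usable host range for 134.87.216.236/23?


Network: 134.87.216.0
Broadcast: 134.87.217.255
First usable = network + 1
Last usable = broadcast - 1
Range: 134.87.216.1 to 134.87.217.254


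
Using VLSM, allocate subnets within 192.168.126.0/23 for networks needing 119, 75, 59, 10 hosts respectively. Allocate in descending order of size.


119 hosts -> /25 (126 usable): 192.168.126.0/25
75 hosts -> /25 (126 usable): 192.168.126.128/25
59 hosts -> /26 (62 usable): 192.168.127.0/26
10 hosts -> /28 (14 usable): 192.168.127.64/28
Allocation: 192.168.126.0/25 (119 hosts, 126 usable); 192.168.126.128/25 (75 hosts, 126 usable); 192.168.127.0/26 (59 hosts, 62 usable); 192.168.127.64/28 (10 hosts, 14 usable)


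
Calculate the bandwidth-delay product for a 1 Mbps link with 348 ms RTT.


BDP = bandwidth * RTT
= 1 Mbps * 348 ms
= 1 * 1e6 * 348 / 1000 bits
= 348000 bits
= 43500 bytes
= 42.4805 KB
BDP = 348000 bits (43500 bytes)


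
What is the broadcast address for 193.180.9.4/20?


Network: 193.180.0.0/20
Host bits = 12
Set all host bits to 1:
Broadcast: 193.180.15.255


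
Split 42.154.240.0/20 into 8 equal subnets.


New prefix = 20 + 3 = 23
Each subnet has 512 addresses
  42.154.240.0/23
  42.154.242.0/23
  42.154.244.0/23
  42.154.246.0/23
  42.154.248.0/23
  42.154.250.0/23
  42.154.252.0/23
  42.154.254.0/23
Subnets: 42.154.240.0/23, 42.154.242.0/23, 42.154.244.0/23, 42.154.246.0/23, 42.154.248.0/23, 42.154.250.0/23, 42.154.252.0/23, 42.154.254.0/23


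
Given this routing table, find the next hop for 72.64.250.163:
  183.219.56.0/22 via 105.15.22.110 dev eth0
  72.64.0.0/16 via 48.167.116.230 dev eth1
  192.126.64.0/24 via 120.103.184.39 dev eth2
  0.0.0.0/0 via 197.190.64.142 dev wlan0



Longest prefix match for 72.64.250.163:
  /22 183.219.56.0: no
  /16 72.64.0.0: MATCH
  /24 192.126.64.0: no
  /0 0.0.0.0: MATCH
Selected: next-hop 48.167.116.230 via eth1 (matched /16)


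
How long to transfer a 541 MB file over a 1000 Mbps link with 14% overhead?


Effective throughput = 1000 * (1 - 14/100) = 860 Mbps
File size in Mb = 541 * 8 = 4328 Mb
Time = 4328 / 860
Time = 5.0326 seconds


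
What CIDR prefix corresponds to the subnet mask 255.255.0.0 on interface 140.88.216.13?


Binary: 11111111.11111111.00000000.00000000
Count leading 1s
Prefix: /16


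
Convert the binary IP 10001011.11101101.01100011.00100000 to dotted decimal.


10001011 = 139
11101101 = 237
01100011 = 99
00100000 = 32
IP: 139.237.99.32


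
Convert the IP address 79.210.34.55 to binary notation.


79 = 01001111
210 = 11010010
34 = 00100010
55 = 00110111
Binary: 01001111.11010010.00100010.00110111


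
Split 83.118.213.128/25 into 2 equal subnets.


New prefix = 25 + 1 = 26
Each subnet has 64 addresses
  83.118.213.128/26
  83.118.213.192/26
Subnets: 83.118.213.128/26, 83.118.213.192/26


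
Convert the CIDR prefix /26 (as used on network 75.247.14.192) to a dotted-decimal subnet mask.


/26 means 26 network bits, 6 host bits
Binary: 11111111111111111111111111000000
Mask: 255.255.255.192


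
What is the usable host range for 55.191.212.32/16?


Network: 55.191.0.0
Broadcast: 55.191.255.255
First usable = network + 1
Last usable = broadcast - 1
Range: 55.191.0.1 to 55.191.255.254


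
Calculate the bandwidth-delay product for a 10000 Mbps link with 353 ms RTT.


BDP = bandwidth * RTT
= 10000 Mbps * 353 ms
= 10000 * 1e6 * 353 / 1000 bits
= 3530000000 bits
= 441250000 bytes
= 430908.2031 KB
BDP = 3530000000 bits (441250000 bytes)


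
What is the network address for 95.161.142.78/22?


IP:   01011111.10100001.10001110.01001110
Mask: 11111111.11111111.11111100.00000000
AND operation:
Net:  01011111.10100001.10001100.00000000
Network: 95.161.140.0/22


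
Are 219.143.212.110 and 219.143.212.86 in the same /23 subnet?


Mask: 255.255.254.0
219.143.212.110 AND mask = 219.143.212.0
219.143.212.86 AND mask = 219.143.212.0
Yes, same subnet (219.143.212.0)


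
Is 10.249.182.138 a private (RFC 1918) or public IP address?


RFC 1918 private ranges:
  10.0.0.0/8 (10.0.0.0 - 10.255.255.255)
  172.16.0.0/12 (172.16.0.0 - 172.31.255.255)
  192.168.0.0/16 (192.168.0.0 - 192.168.255.255)
Private (in 10.0.0.0/8)


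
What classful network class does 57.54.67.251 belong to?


First octet: 57
Binary: 00111001
0xxxxxxx -> Class A (1-126)
Class A, default mask 255.0.0.0 (/8)


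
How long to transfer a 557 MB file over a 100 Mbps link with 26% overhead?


Effective throughput = 100 * (1 - 26/100) = 74 Mbps
File size in Mb = 557 * 8 = 4456 Mb
Time = 4456 / 74
Time = 60.2162 seconds


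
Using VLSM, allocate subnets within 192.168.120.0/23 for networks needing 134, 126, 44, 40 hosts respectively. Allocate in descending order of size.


134 hosts -> /24 (254 usable): 192.168.120.0/24
126 hosts -> /25 (126 usable): 192.168.121.0/25
44 hosts -> /26 (62 usable): 192.168.121.128/26
40 hosts -> /26 (62 usable): 192.168.121.192/26
Allocation: 192.168.120.0/24 (134 hosts, 254 usable); 192.168.121.0/25 (126 hosts, 126 usable); 192.168.121.128/26 (44 hosts, 62 usable); 192.168.121.192/26 (40 hosts, 62 usable)


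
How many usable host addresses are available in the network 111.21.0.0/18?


Host bits = 32 - 18 = 14
Total addresses = 2^14 = 16384
Usable = total - 2 (network and broadcast)
Usable hosts: 16382


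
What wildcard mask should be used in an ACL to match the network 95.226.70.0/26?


Subnet mask: 255.255.255.192
Wildcard = 255.255.255.255 - subnet mask
255 - 255 = 0
255 - 255 = 0
255 - 255 = 0
255 - 192 = 63
Wildcard: 0.0.0.63


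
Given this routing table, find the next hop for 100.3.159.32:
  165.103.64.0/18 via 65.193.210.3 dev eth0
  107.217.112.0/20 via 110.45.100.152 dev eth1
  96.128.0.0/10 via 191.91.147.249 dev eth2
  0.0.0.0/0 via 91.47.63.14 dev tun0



Longest prefix match for 100.3.159.32:
  /18 165.103.64.0: no
  /20 107.217.112.0: no
  /10 96.128.0.0: no
  /0 0.0.0.0: MATCH
Selected: next-hop 91.47.63.14 via tun0 (matched /0)


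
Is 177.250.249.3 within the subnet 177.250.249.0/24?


Subnet network: 177.250.249.0
Test IP AND mask: 177.250.249.0
Yes, 177.250.249.3 is in 177.250.249.0/24


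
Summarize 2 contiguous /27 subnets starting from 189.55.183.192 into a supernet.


Original prefix: /27
Number of subnets: 2 = 2^1
New prefix = 27 - 1 = 26
Supernet: 189.55.183.192/26


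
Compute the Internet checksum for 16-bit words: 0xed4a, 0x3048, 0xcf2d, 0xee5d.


Sum all words (with carry folding):
+ 0xed4a = 0xed4a
+ 0x3048 = 0x1d93
+ 0xcf2d = 0xecc0
+ 0xee5d = 0xdb1e
One's complement: ~0xdb1e
Checksum = 0x24e1


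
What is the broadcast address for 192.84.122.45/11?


Network: 192.64.0.0/11
Host bits = 21
Set all host bits to 1:
Broadcast: 192.95.255.255


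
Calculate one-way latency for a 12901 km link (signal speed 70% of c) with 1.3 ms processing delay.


Speed = 0.7 * 3e5 km/s = 210000 km/s
Propagation delay = 12901 / 210000 = 0.0614 s = 61.4333 ms
Processing delay = 1.3 ms
Total one-way latency = 62.7333 ms


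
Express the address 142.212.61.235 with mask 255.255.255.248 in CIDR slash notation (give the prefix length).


Binary: 11111111.11111111.11111111.11111000
Count leading 1s
Prefix: /29


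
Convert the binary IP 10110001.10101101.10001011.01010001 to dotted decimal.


10110001 = 177
10101101 = 173
10001011 = 139
01010001 = 81
IP: 177.173.139.81


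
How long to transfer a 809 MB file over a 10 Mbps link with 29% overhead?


Effective throughput = 10 * (1 - 29/100) = 7.1 Mbps
File size in Mb = 809 * 8 = 6472 Mb
Time = 6472 / 7.1
Time = 911.5493 seconds


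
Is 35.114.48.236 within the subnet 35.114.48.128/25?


Subnet network: 35.114.48.128
Test IP AND mask: 35.114.48.128
Yes, 35.114.48.236 is in 35.114.48.128/25


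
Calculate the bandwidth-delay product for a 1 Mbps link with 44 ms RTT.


BDP = bandwidth * RTT
= 1 Mbps * 44 ms
= 1 * 1e6 * 44 / 1000 bits
= 44000 bits
= 5500 bytes
= 5.3711 KB
BDP = 44000 bits (5500 bytes)


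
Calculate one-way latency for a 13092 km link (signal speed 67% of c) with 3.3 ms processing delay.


Speed = 0.67 * 3e5 km/s = 201000 km/s
Propagation delay = 13092 / 201000 = 0.0651 s = 65.1343 ms
Processing delay = 3.3 ms
Total one-way latency = 68.4343 ms


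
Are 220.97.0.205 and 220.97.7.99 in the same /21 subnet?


Mask: 255.255.248.0
220.97.0.205 AND mask = 220.97.0.0
220.97.7.99 AND mask = 220.97.0.0
Yes, same subnet (220.97.0.0)


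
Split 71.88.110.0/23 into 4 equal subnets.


New prefix = 23 + 2 = 25
Each subnet has 128 addresses
  71.88.110.0/25
  71.88.110.128/25
  71.88.111.0/25
  71.88.111.128/25
Subnets: 71.88.110.0/25, 71.88.110.128/25, 71.88.111.0/25, 71.88.111.128/25


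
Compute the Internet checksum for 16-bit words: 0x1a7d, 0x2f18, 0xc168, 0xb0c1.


Sum all words (with carry folding):
+ 0x1a7d = 0x1a7d
+ 0x2f18 = 0x4995
+ 0xc168 = 0x0afe
+ 0xb0c1 = 0xbbbf
One's complement: ~0xbbbf
Checksum = 0x4440


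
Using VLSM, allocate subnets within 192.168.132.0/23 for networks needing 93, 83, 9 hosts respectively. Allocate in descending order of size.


93 hosts -> /25 (126 usable): 192.168.132.0/25
83 hosts -> /25 (126 usable): 192.168.132.128/25
9 hosts -> /28 (14 usable): 192.168.133.0/28
Allocation: 192.168.132.0/25 (93 hosts, 126 usable); 192.168.132.128/25 (83 hosts, 126 usable); 192.168.133.0/28 (9 hosts, 14 usable)


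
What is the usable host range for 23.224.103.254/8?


Network: 23.0.0.0
Broadcast: 23.255.255.255
First usable = network + 1
Last usable = broadcast - 1
Range: 23.0.0.1 to 23.255.255.254


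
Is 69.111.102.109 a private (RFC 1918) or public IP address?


RFC 1918 private ranges:
  10.0.0.0/8 (10.0.0.0 - 10.255.255.255)
  172.16.0.0/12 (172.16.0.0 - 172.31.255.255)
  192.168.0.0/16 (192.168.0.0 - 192.168.255.255)
Public (not in any RFC 1918 range)


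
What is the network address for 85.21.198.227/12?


IP:   01010101.00010101.11000110.11100011
Mask: 11111111.11110000.00000000.00000000
AND operation:
Net:  01010101.00010000.00000000.00000000
Network: 85.16.0.0/12


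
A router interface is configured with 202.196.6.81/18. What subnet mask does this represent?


/18 means 18 network bits, 14 host bits
Binary: 11111111111111111100000000000000
Mask: 255.255.192.0


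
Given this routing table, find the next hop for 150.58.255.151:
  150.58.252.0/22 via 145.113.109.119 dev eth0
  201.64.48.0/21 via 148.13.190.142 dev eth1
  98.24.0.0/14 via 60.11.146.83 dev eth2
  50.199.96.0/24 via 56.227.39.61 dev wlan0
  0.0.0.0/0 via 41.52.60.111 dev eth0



Longest prefix match for 150.58.255.151:
  /22 150.58.252.0: MATCH
  /21 201.64.48.0: no
  /14 98.24.0.0: no
  /24 50.199.96.0: no
  /0 0.0.0.0: MATCH
Selected: next-hop 145.113.109.119 via eth0 (matched /22)


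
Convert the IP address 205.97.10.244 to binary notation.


205 = 11001101
97 = 01100001
10 = 00001010
244 = 11110100
Binary: 11001101.01100001.00001010.11110100


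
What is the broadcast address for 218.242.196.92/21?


Network: 218.242.192.0/21
Host bits = 11
Set all host bits to 1:
Broadcast: 218.242.199.255


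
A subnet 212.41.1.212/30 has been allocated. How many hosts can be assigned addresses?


Host bits = 32 - 30 = 2
Total addresses = 2^2 = 4
Usable = total - 2 (network and broadcast)
Usable hosts: 2


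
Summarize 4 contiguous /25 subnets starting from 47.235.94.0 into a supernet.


Original prefix: /25
Number of subnets: 4 = 2^2
New prefix = 25 - 2 = 23
Supernet: 47.235.94.0/23


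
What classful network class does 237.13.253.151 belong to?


First octet: 237
Binary: 11101101
1110xxxx -> Class D (224-239)
Class D (multicast), default mask N/A


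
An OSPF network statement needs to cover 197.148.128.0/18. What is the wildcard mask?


Subnet mask: 255.255.192.0
Wildcard = 255.255.255.255 - subnet mask
255 - 255 = 0
255 - 255 = 0
255 - 192 = 63
255 - 0 = 255
Wildcard: 0.0.63.255


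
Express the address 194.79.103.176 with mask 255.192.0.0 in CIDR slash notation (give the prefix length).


Binary: 11111111.11000000.00000000.00000000
Count leading 1s
Prefix: /10


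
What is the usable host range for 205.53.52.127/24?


Network: 205.53.52.0
Broadcast: 205.53.52.255
First usable = network + 1
Last usable = broadcast - 1
Range: 205.53.52.1 to 205.53.52.254


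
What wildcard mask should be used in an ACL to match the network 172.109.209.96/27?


Subnet mask: 255.255.255.224
Wildcard = 255.255.255.255 - subnet mask
255 - 255 = 0
255 - 255 = 0
255 - 255 = 0
255 - 224 = 31
Wildcard: 0.0.0.31


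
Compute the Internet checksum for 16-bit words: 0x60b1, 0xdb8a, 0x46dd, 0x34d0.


Sum all words (with carry folding):
+ 0x60b1 = 0x60b1
+ 0xdb8a = 0x3c3c
+ 0x46dd = 0x8319
+ 0x34d0 = 0xb7e9
One's complement: ~0xb7e9
Checksum = 0x4816


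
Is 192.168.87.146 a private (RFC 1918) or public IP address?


RFC 1918 private ranges:
  10.0.0.0/8 (10.0.0.0 - 10.255.255.255)
  172.16.0.0/12 (172.16.0.0 - 172.31.255.255)
  192.168.0.0/16 (192.168.0.0 - 192.168.255.255)
Private (in 192.168.0.0/16)


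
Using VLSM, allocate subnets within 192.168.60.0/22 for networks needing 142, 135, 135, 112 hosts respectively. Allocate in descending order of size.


142 hosts -> /24 (254 usable): 192.168.60.0/24
135 hosts -> /24 (254 usable): 192.168.61.0/24
135 hosts -> /24 (254 usable): 192.168.62.0/24
112 hosts -> /25 (126 usable): 192.168.63.0/25
Allocation: 192.168.60.0/24 (142 hosts, 254 usable); 192.168.61.0/24 (135 hosts, 254 usable); 192.168.62.0/24 (135 hosts, 254 usable); 192.168.63.0/25 (112 hosts, 126 usable)


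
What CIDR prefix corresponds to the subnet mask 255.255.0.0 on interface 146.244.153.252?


Binary: 11111111.11111111.00000000.00000000
Count leading 1s
Prefix: /16


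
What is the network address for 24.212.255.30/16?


IP:   00011000.11010100.11111111.00011110
Mask: 11111111.11111111.00000000.00000000
AND operation:
Net:  00011000.11010100.00000000.00000000
Network: 24.212.0.0/16


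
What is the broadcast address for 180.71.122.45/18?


Network: 180.71.64.0/18
Host bits = 14
Set all host bits to 1:
Broadcast: 180.71.127.255


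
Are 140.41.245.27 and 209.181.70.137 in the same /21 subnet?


Mask: 255.255.248.0
140.41.245.27 AND mask = 140.41.240.0
209.181.70.137 AND mask = 209.181.64.0
No, different subnets (140.41.240.0 vs 209.181.64.0)


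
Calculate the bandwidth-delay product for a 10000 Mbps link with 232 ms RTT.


BDP = bandwidth * RTT
= 10000 Mbps * 232 ms
= 10000 * 1e6 * 232 / 1000 bits
= 2320000000 bits
= 290000000 bytes
= 283203.125 KB
BDP = 2320000000 bits (290000000 bytes)


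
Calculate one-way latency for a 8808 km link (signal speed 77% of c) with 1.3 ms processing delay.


Speed = 0.77 * 3e5 km/s = 231000 km/s
Propagation delay = 8808 / 231000 = 0.0381 s = 38.1299 ms
Processing delay = 1.3 ms
Total one-way latency = 39.4299 ms


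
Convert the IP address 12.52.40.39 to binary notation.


12 = 00001100
52 = 00110100
40 = 00101000
39 = 00100111
Binary: 00001100.00110100.00101000.00100111


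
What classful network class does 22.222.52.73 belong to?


First octet: 22
Binary: 00010110
0xxxxxxx -> Class A (1-126)
Class A, default mask 255.0.0.0 (/8)


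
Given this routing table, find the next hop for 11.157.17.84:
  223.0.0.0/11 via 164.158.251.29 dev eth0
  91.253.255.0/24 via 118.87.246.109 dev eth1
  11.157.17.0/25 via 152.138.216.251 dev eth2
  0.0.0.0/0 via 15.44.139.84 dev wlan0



Longest prefix match for 11.157.17.84:
  /11 223.0.0.0: no
  /24 91.253.255.0: no
  /25 11.157.17.0: MATCH
  /0 0.0.0.0: MATCH
Selected: next-hop 152.138.216.251 via eth2 (matched /25)


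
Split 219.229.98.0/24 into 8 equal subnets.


New prefix = 24 + 3 = 27
Each subnet has 32 addresses
  219.229.98.0/27
  219.229.98.32/27
  219.229.98.64/27
  219.229.98.96/27
  219.229.98.128/27
  219.229.98.160/27
  219.229.98.192/27
  219.229.98.224/27
Subnets: 219.229.98.0/27, 219.229.98.32/27, 219.229.98.64/27, 219.229.98.96/27, 219.229.98.128/27, 219.229.98.160/27, 219.229.98.192/27, 219.229.98.224/27


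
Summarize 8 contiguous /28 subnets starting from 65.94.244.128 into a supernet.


Original prefix: /28
Number of subnets: 8 = 2^3
New prefix = 28 - 3 = 25
Supernet: 65.94.244.128/25


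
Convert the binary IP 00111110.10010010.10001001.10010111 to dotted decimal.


00111110 = 62
10010010 = 146
10001001 = 137
10010111 = 151
IP: 62.146.137.151


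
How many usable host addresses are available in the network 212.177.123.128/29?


Host bits = 32 - 29 = 3
Total addresses = 2^3 = 8
Usable = total - 2 (network and broadcast)
Usable hosts: 6


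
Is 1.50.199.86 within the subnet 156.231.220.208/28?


Subnet network: 156.231.220.208
Test IP AND mask: 1.50.199.80
No, 1.50.199.86 is not in 156.231.220.208/28


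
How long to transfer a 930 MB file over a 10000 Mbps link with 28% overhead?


Effective throughput = 10000 * (1 - 28/100) = 7200 Mbps
File size in Mb = 930 * 8 = 7440 Mb
Time = 7440 / 7200
Time = 1.0333 seconds


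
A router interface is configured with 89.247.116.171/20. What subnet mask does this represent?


/20 means 20 network bits, 12 host bits
Binary: 11111111111111111111000000000000
Mask: 255.255.240.0


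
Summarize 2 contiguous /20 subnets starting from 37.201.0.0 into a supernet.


Original prefix: /20
Number of subnets: 2 = 2^1
New prefix = 20 - 1 = 19
Supernet: 37.201.0.0/19


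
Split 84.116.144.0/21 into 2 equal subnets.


New prefix = 21 + 1 = 22
Each subnet has 1024 addresses
  84.116.144.0/22
  84.116.148.0/22
Subnets: 84.116.144.0/22, 84.116.148.0/22


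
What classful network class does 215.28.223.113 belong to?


First octet: 215
Binary: 11010111
110xxxxx -> Class C (192-223)
Class C, default mask 255.255.255.0 (/24)


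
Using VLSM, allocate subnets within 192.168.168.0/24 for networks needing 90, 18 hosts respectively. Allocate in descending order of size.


90 hosts -> /25 (126 usable): 192.168.168.0/25
18 hosts -> /27 (30 usable): 192.168.168.128/27
Allocation: 192.168.168.0/25 (90 hosts, 126 usable); 192.168.168.128/27 (18 hosts, 30 usable)


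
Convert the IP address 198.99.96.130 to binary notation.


198 = 11000110
99 = 01100011
96 = 01100000
130 = 10000010
Binary: 11000110.01100011.01100000.10000010


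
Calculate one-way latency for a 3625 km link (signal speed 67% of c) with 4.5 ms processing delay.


Speed = 0.67 * 3e5 km/s = 201000 km/s
Propagation delay = 3625 / 201000 = 0.018 s = 18.0348 ms
Processing delay = 4.5 ms
Total one-way latency = 22.5348 ms


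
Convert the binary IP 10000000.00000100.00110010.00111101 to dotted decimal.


10000000 = 128
00000100 = 4
00110010 = 50
00111101 = 61
IP: 128.4.50.61


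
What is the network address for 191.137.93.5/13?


IP:   10111111.10001001.01011101.00000101
Mask: 11111111.11111000.00000000.00000000
AND operation:
Net:  10111111.10001000.00000000.00000000
Network: 191.136.0.0/13


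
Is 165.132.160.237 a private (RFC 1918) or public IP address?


RFC 1918 private ranges:
  10.0.0.0/8 (10.0.0.0 - 10.255.255.255)
  172.16.0.0/12 (172.16.0.0 - 172.31.255.255)
  192.168.0.0/16 (192.168.0.0 - 192.168.255.255)
Public (not in any RFC 1918 range)


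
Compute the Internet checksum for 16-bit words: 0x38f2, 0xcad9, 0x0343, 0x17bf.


Sum all words (with carry folding):
+ 0x38f2 = 0x38f2
+ 0xcad9 = 0x03cc
+ 0x0343 = 0x070f
+ 0x17bf = 0x1ece
One's complement: ~0x1ece
Checksum = 0xe131


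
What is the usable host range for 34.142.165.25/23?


Network: 34.142.164.0
Broadcast: 34.142.165.255
First usable = network + 1
Last usable = broadcast - 1
Range: 34.142.164.1 to 34.142.165.254


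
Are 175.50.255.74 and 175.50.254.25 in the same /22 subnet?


Mask: 255.255.252.0
175.50.255.74 AND mask = 175.50.252.0
175.50.254.25 AND mask = 175.50.252.0
Yes, same subnet (175.50.252.0)


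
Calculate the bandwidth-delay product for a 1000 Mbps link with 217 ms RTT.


BDP = bandwidth * RTT
= 1000 Mbps * 217 ms
= 1000 * 1e6 * 217 / 1000 bits
= 217000000 bits
= 27125000 bytes
= 26489.2578 KB
BDP = 217000000 bits (27125000 bytes)


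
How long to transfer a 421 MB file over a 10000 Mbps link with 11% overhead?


Effective throughput = 10000 * (1 - 11/100) = 8900 Mbps
File size in Mb = 421 * 8 = 3368 Mb
Time = 3368 / 8900
Time = 0.3784 seconds


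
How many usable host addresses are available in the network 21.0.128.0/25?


Host bits = 32 - 25 = 7
Total addresses = 2^7 = 128
Usable = total - 2 (network and broadcast)
Usable hosts: 126


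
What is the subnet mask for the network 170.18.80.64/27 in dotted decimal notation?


/27 means 27 network bits, 5 host bits
Binary: 11111111111111111111111111100000
Mask: 255.255.255.224


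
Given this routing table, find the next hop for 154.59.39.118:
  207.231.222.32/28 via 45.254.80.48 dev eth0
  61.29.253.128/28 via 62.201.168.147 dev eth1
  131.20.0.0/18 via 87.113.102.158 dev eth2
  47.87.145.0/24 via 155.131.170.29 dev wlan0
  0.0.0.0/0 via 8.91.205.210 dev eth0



Longest prefix match for 154.59.39.118:
  /28 207.231.222.32: no
  /28 61.29.253.128: no
  /18 131.20.0.0: no
  /24 47.87.145.0: no
  /0 0.0.0.0: MATCH
Selected: next-hop 8.91.205.210 via eth0 (matched /0)


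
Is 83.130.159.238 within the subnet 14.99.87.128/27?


Subnet network: 14.99.87.128
Test IP AND mask: 83.130.159.224
No, 83.130.159.238 is not in 14.99.87.128/27


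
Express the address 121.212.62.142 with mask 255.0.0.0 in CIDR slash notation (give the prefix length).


Binary: 11111111.00000000.00000000.00000000
Count leading 1s
Prefix: /8


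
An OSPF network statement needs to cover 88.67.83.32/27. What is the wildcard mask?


Subnet mask: 255.255.255.224
Wildcard = 255.255.255.255 - subnet mask
255 - 255 = 0
255 - 255 = 0
255 - 255 = 0
255 - 224 = 31
Wildcard: 0.0.0.31


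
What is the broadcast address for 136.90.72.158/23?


Network: 136.90.72.0/23
Host bits = 9
Set all host bits to 1:
Broadcast: 136.90.73.255


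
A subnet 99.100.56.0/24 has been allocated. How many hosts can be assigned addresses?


Host bits = 32 - 24 = 8
Total addresses = 2^8 = 256
Usable = total - 2 (network and broadcast)
Usable hosts: 254


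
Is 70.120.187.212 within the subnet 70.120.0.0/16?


Subnet network: 70.120.0.0
Test IP AND mask: 70.120.0.0
Yes, 70.120.187.212 is in 70.120.0.0/16


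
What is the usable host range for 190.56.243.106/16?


Network: 190.56.0.0
Broadcast: 190.56.255.255
First usable = network + 1
Last usable = broadcast - 1
Range: 190.56.0.1 to 190.56.255.254


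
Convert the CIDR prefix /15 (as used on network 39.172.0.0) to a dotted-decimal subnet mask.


/15 means 15 network bits, 17 host bits
Binary: 11111111111111100000000000000000
Mask: 255.254.0.0


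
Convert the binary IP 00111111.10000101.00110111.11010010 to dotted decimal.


00111111 = 63
10000101 = 133
00110111 = 55
11010010 = 210
IP: 63.133.55.210


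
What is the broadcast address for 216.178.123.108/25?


Network: 216.178.123.0/25
Host bits = 7
Set all host bits to 1:
Broadcast: 216.178.123.127


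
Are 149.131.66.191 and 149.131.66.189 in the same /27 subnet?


Mask: 255.255.255.224
149.131.66.191 AND mask = 149.131.66.160
149.131.66.189 AND mask = 149.131.66.160
Yes, same subnet (149.131.66.160)


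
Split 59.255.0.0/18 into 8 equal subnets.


New prefix = 18 + 3 = 21
Each subnet has 2048 addresses
  59.255.0.0/21
  59.255.8.0/21
  59.255.16.0/21
  59.255.24.0/21
  59.255.32.0/21
  59.255.40.0/21
  59.255.48.0/21
  59.255.56.0/21
Subnets: 59.255.0.0/21, 59.255.8.0/21, 59.255.16.0/21, 59.255.24.0/21, 59.255.32.0/21, 59.255.40.0/21, 59.255.48.0/21, 59.255.56.0/21


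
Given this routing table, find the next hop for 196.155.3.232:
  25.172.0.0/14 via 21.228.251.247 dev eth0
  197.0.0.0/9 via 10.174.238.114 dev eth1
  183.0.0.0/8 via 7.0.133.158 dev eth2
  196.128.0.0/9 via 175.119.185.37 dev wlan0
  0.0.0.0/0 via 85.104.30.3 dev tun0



Longest prefix match for 196.155.3.232:
  /14 25.172.0.0: no
  /9 197.0.0.0: no
  /8 183.0.0.0: no
  /9 196.128.0.0: MATCH
  /0 0.0.0.0: MATCH
Selected: next-hop 175.119.185.37 via wlan0 (matched /9)


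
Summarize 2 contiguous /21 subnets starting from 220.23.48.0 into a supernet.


Original prefix: /21
Number of subnets: 2 = 2^1
New prefix = 21 - 1 = 20
Supernet: 220.23.48.0/20


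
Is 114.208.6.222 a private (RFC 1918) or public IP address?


RFC 1918 private ranges:
  10.0.0.0/8 (10.0.0.0 - 10.255.255.255)
  172.16.0.0/12 (172.16.0.0 - 172.31.255.255)
  192.168.0.0/16 (192.168.0.0 - 192.168.255.255)
Public (not in any RFC 1918 range)


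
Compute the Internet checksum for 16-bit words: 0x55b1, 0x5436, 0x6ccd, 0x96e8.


Sum all words (with carry folding):
+ 0x55b1 = 0x55b1
+ 0x5436 = 0xa9e7
+ 0x6ccd = 0x16b5
+ 0x96e8 = 0xad9d
One's complement: ~0xad9d
Checksum = 0x5262


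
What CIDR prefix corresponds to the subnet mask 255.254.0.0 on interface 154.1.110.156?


Binary: 11111111.11111110.00000000.00000000
Count leading 1s
Prefix: /15


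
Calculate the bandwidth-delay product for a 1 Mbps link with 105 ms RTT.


BDP = bandwidth * RTT
= 1 Mbps * 105 ms
= 1 * 1e6 * 105 / 1000 bits
= 105000 bits
= 13125 bytes
= 12.8174 KB
BDP = 105000 bits (13125 bytes)


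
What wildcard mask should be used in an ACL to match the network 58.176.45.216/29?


Subnet mask: 255.255.255.248
Wildcard = 255.255.255.255 - subnet mask
255 - 255 = 0
255 - 255 = 0
255 - 255 = 0
255 - 248 = 7
Wildcard: 0.0.0.7


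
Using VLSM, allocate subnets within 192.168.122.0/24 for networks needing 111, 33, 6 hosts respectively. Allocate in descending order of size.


111 hosts -> /25 (126 usable): 192.168.122.0/25
33 hosts -> /26 (62 usable): 192.168.122.128/26
6 hosts -> /29 (6 usable): 192.168.122.192/29
Allocation: 192.168.122.0/25 (111 hosts, 126 usable); 192.168.122.128/26 (33 hosts, 62 usable); 192.168.122.192/29 (6 hosts, 6 usable)


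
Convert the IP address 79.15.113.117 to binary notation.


79 = 01001111
15 = 00001111
113 = 01110001
117 = 01110101
Binary: 01001111.00001111.01110001.01110101


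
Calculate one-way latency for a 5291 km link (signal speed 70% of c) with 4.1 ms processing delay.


Speed = 0.7 * 3e5 km/s = 210000 km/s
Propagation delay = 5291 / 210000 = 0.0252 s = 25.1952 ms
Processing delay = 4.1 ms
Total one-way latency = 29.2952 ms


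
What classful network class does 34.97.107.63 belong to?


First octet: 34
Binary: 00100010
0xxxxxxx -> Class A (1-126)
Class A, default mask 255.0.0.0 (/8)


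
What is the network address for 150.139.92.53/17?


IP:   10010110.10001011.01011100.00110101
Mask: 11111111.11111111.10000000.00000000
AND operation:
Net:  10010110.10001011.00000000.00000000
Network: 150.139.0.0/17


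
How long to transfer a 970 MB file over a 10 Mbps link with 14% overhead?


Effective throughput = 10 * (1 - 14/100) = 8.6 Mbps
File size in Mb = 970 * 8 = 7760 Mb
Time = 7760 / 8.6
Time = 902.3256 seconds


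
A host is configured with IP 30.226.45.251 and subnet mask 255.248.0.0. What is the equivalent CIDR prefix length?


Binary: 11111111.11111000.00000000.00000000
Count leading 1s
Prefix: /13


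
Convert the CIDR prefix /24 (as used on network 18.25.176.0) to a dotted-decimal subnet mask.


/24 means 24 network bits, 8 host bits
Binary: 11111111111111111111111100000000
Mask: 255.255.255.0
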